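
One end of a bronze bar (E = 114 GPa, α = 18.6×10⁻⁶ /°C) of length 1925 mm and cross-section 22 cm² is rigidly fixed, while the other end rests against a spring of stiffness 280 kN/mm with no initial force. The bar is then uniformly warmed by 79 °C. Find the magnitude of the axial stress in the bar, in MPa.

σ ≈ 114 MPa (compressive)

The unrestrained thermal change is αΔT L = 18.6×10⁻⁶ × 79 × 1925 = 2.829 mm.
Let P be the compressive force at the spring. The bar shortens elastically by PL/(AE) and the spring compresses by P/k; together these equal δ_free.
So P = δ_free / [L/(AE) + 1/k] = 2.829 / [ 1925/(2200×114×10³) + 1/(280×10³) ].
P = 2.829 / 1.125×10⁻⁵ = 251500 N.
σ = P/A = 251500/2200 = 114.3 MPa.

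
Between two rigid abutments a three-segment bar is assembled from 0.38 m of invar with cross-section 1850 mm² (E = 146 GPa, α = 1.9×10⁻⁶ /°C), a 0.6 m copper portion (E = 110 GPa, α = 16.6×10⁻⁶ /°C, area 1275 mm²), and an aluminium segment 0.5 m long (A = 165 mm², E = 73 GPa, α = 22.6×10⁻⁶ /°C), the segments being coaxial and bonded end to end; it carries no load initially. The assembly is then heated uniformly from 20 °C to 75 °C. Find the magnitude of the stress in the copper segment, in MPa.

σ ≈ 20.1 MPa (compressive)

With the walls removed the bar would change length by δ_free = Σ αᵢΔT Lᵢ = 1.9×10⁻⁶×55×380 + 16.6×10⁻⁶×55×600 + 22.6×10⁻⁶×55×500 = 1.209 mm.
Since the ends are fixed, an axial force P builds up, equal in every segment, with P · Σ Lᵢ/(AᵢEᵢ) = δ_free.
Σ Lᵢ/(AᵢEᵢ) = 380/(1850×146×10³) + 600/(1275×110×10³) + 500/(165×73×10³) = 4.72×10⁻⁵ mm/N.
So P = 1.209 / 4.72×10⁻⁵ = 25.62 kN, compressive.
σ_{copper} = P / A = 25620 / 1275 = 20.09 MPa.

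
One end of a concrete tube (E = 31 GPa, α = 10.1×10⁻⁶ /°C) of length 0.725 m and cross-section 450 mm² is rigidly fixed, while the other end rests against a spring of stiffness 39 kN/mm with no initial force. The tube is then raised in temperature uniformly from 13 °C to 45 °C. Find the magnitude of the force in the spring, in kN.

P ≈ 3.02 kN

If the spring were absent the tube would lengthen by αΔT L = 10.1×10⁻⁶ × 32 × 725 = 0.2343 mm.
With a force P in the spring, the elastic change of the tube is PL/(AE) and that of the spring is P/k; compatibility requires their sum to equal δ_free.
So P = δ_free / [L/(AE) + 1/k] = 0.2343 / [ 725/(450×31×10³) + 1/(39×10³) ].
P = 0.2343 / 7.761×10⁻⁵ = 3019 N.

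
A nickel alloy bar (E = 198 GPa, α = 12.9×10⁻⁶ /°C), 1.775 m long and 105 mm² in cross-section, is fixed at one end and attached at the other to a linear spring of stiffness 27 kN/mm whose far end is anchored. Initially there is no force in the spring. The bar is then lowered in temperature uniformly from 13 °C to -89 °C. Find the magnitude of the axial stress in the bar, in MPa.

σ ≈ 182 MPa (tensile)

Free thermal contraction: δ_free = αΔT L = 12.9×10⁻⁶ × 102 × 1775 = 2.336 mm.
Let P be the tensile force in the spring. The bar extends elastically by PL/(AE) and the spring stretches by P/k; together these equal δ_free.
So P = δ_free / [L/(AE) + 1/k] = 2.336 / [ 1775/(105×198×10³) + 1/(27×10³) ].
P = 2.336 / 0.0001224 = 19080 N.
σ = P/A = 19080/105 = 181.7 MPa.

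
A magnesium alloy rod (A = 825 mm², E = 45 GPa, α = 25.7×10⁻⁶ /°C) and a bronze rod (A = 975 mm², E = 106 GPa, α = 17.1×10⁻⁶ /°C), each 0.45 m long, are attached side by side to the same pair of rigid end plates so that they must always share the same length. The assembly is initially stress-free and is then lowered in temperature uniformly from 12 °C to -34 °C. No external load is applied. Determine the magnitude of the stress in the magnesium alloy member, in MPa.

σ ≈ 13.1 MPa (tensile)

Both members must finish at the same length. With the larger α, the magnesium alloy tends to over-contract; the plates restrain it, putting the magnesium alloy in tension and the bronze in compression. With no external load the two internal forces are equal and opposite, magnitude P.
Setting the final lengths equal and cancelling L: (α₁ − α₂)ΔT = P/(A₁E₁) + P/(A₂E₂).
|α₁ − α₂|·ΔT = 8.6×10⁻⁶ × 46 = 0.0003956.
1/(A₁E₁) + 1/(A₂E₂) = 1/(825×45×10³) + 1/(975×106×10³) = 3.661×10⁻⁸ N⁻¹.
P = 0.0003956 / 3.661×10⁻⁸ = 10810 N = 10.81 kN.
σ_{magnesium alloy} = P/A₁ = 10810/825 = 13.1 MPa, tensile.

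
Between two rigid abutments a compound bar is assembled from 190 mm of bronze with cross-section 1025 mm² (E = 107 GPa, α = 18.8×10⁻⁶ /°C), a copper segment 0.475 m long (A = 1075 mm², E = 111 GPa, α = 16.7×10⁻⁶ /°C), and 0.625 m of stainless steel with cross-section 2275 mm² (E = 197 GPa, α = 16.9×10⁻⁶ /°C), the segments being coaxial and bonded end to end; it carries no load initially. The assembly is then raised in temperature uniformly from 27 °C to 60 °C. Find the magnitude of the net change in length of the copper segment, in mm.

With the walls removed the bar would change length by δ_free = Σ αᵢΔT Lᵢ = 18.8×10⁻⁶×33×190 + 16.7×10⁻⁶×33×475 + 16.9×10⁻⁶×33×625 = 0.7282 mm.
The rigid supports impose zero overall length change; the single axial force P common to all segments must satisfy P Σ Lᵢ/(AᵢEᵢ) = δ_free.
The series flexibility is Σ Lᵢ/(AᵢEᵢ) = 190/(1025×107×10³) + 475/(1075×111×10³) + 625/(2275×197×10³) = 7.108×10⁻⁶ mm/N.
Hence P = δ_free / Σ(L/AE) = 0.7282/7.108×10⁻⁶ = 102.5 kN (compressive).
For the copper segment, free thermal change = 16.7×10⁻⁶×33×475 = 0.2618 mm and elastic change from P = 102500×475/(1075×111×10³) = 0.4078 mm; these oppose, so the net change is 0.146 mm (segment shortens).

|ΔL| ≈ 0.146 mm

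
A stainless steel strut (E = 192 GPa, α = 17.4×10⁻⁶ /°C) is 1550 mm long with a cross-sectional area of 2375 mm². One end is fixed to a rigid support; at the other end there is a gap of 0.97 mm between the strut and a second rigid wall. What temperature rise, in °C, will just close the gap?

The gap closes when αΔT L = 0.97 mm, since the strut is still unstressed at that instant.
So ΔT = g/(αL) = 0.97/(17.4×10⁻⁶ × 1550) = 35.97 °C.

ΔT ≈ 36 °C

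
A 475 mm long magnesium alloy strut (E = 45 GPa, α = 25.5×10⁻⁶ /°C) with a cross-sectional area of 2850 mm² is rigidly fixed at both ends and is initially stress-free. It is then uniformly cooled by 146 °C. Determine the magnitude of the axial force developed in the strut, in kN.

P ≈ 477 kN (tensile)

The ends cannot move, so σ = EαΔT = 45×10³ × 25.5×10⁻⁶ × 146 = 167.5 MPa.
Then P = σA = 167.5 × 2850 mm² = 477.5 kN, tensile.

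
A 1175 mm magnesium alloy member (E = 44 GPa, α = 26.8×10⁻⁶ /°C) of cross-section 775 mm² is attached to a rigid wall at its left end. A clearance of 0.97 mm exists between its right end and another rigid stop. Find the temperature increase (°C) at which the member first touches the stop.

ΔT ≈ 30.8 °C

Contact occurs when the free expansion equals the gap: αΔT L = 0.97 mm.
ΔT = 0.97 / (26.8×10⁻⁶ × 1175) = 30.8 °C.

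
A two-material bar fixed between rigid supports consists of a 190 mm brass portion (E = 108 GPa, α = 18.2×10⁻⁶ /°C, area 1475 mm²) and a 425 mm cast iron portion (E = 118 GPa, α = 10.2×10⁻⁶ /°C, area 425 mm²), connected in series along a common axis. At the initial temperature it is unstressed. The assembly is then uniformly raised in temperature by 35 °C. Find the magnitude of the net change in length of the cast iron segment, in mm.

|ΔL| ≈ 0.0874 mm

Free thermal expansion of the whole bar: Σ αᵢΔT Lᵢ = 18.2×10⁻⁶×35×190 + 10.2×10⁻⁶×35×425 = 0.2728 mm.
The walls prevent any net length change, so an axial force P (same in every segment) develops. Compatibility: P · Σ Lᵢ/(AᵢEᵢ) = δ_free.
The series flexibility is Σ Lᵢ/(AᵢEᵢ) = 190/(1475×108×10³) + 425/(425×118×10³) = 9.667×10⁻⁶ mm/N.
P = 0.2728 / 9.667×10⁻⁶ = 28210 N = 28.21 kN, compressive.
For the cast iron segment, free thermal change = 10.2×10⁻⁶×35×425 = 0.1517 mm and elastic change from P = 28210×425/(425×118×10³) = 0.2391 mm; these oppose, so the net change is 0.0874 mm (segment shortens).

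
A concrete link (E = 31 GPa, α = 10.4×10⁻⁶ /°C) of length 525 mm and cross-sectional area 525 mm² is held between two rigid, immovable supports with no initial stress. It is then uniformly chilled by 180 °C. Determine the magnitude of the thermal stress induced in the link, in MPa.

The supports are rigid, so the total axial strain is zero. The restrained thermal strain is ε = αΔT = 10.4×10⁻⁶ × 180 = 1872×10⁻⁶.
σ = EαΔT = 31×10³ × 10.4×10⁻⁶ × 180 = 58.03 MPa (tensile; the link is trying to contract).

σ ≈ 58 MPa (tensile)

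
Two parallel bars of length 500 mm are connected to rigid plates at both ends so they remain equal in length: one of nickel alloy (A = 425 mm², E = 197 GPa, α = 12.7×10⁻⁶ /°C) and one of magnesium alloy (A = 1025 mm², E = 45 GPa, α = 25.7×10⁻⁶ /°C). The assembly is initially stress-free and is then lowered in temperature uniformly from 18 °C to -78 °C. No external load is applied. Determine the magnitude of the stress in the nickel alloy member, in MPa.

σ ≈ 87.3 MPa (compressive)

Both members must finish at the same length. With the larger α, the magnesium alloy tends to over-contract; the plates restrain it, putting the magnesium alloy in tension and the nickel alloy in compression. With no external load the two internal forces are equal and opposite, magnitude P.
Compatibility of the two members (thermal + elastic change equal): (α₁ − α₂)ΔT = P·[1/(A₁E₁) + 1/(A₂E₂)].
|α₁ − α₂|·ΔT = 13×10⁻⁶ × 96 = 0.001248.
1/(A₁E₁) + 1/(A₂E₂) = 1/(425×197×10³) + 1/(1025×45×10³) = 3.362×10⁻⁸ N⁻¹.
So P = 0.001248 / 3.362×10⁻⁸ = 37.12 kN.
σ_{nickel alloy} = P/A₁ = 37120/425 = 87.33 MPa, compressive.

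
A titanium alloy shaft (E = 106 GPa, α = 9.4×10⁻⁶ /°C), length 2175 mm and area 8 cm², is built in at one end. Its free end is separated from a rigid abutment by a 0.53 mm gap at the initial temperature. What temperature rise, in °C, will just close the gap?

The gap closes when αΔT L = 0.53 mm, since the shaft is still unstressed at that instant.
So ΔT = g/(αL) = 0.53/(9.4×10⁻⁶ × 2175) = 25.92 °C.

ΔT ≈ 25.9 °C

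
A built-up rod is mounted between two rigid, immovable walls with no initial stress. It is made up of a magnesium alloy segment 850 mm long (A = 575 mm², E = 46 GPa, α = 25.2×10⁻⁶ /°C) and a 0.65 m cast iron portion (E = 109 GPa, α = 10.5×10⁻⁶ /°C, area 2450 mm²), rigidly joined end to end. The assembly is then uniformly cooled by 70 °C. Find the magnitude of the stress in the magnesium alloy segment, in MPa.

Free thermal contraction of the whole bar: Σ αᵢΔT Lᵢ = 25.2×10⁻⁶×70×850 + 10.5×10⁻⁶×70×650 = 1.977 mm.
The rigid supports impose zero overall length change; the single axial force P common to all segments must satisfy P Σ Lᵢ/(AᵢEᵢ) = δ_free.
Σ Lᵢ/(AᵢEᵢ) = 850/(575×46×10³) + 650/(2450×109×10³) = 3.457×10⁻⁵ mm/N.
P = 1.977 / 3.457×10⁻⁵ = 57190 N = 57.19 kN, tensile.
σ_{magnesium alloy} = P / A = 57190 / 575 = 99.47 MPa.

σ ≈ 99.5 MPa (tensile)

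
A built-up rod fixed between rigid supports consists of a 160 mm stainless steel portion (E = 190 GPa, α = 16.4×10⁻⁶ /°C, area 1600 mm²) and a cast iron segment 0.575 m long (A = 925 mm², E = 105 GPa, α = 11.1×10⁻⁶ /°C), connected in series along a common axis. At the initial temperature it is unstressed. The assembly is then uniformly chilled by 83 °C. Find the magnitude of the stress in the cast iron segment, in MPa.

If the supports were absent, the total length change would be Σ αᵢΔT Lᵢ = 16.4×10⁻⁶×83×160 + 11.1×10⁻⁶×83×575 = 0.7475 mm.
The walls prevent any net length change, so an axial force P (same in every segment) develops. Compatibility: P · Σ Lᵢ/(AᵢEᵢ) = δ_free.
Σ Lᵢ/(AᵢEᵢ) = 160/(1600×190×10³) + 575/(925×105×10³) = 6.447×10⁻⁶ mm/N.
P = 0.7475 / 6.447×10⁻⁶ = 116000 N = 116 kN, tensile.
σ_{cast iron} = P / A = 116000 / 925 = 125.4 MPa.

σ ≈ 125 MPa (tensile)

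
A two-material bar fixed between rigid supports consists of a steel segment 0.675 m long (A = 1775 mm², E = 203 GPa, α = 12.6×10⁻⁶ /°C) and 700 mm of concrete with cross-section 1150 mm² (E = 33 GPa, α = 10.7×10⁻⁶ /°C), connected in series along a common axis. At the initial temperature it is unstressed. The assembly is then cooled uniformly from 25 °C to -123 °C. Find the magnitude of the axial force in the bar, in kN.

If the supports were absent, the total length change would be Σ αᵢΔT Lᵢ = 12.6×10⁻⁶×148×675 + 10.7×10⁻⁶×148×700 = 2.367 mm.
The walls prevent any net length change, so an axial force P (same in every segment) develops. Compatibility: P · Σ Lᵢ/(AᵢEᵢ) = δ_free.
The series flexibility is Σ Lᵢ/(AᵢEᵢ) = 675/(1775×203×10³) + 700/(1150×33×10³) = 2.032×10⁻⁵ mm/N.
Hence P = δ_free / Σ(L/AE) = 2.367/2.032×10⁻⁵ = 116.5 kN (tensile).

P ≈ 117 kN (tensile)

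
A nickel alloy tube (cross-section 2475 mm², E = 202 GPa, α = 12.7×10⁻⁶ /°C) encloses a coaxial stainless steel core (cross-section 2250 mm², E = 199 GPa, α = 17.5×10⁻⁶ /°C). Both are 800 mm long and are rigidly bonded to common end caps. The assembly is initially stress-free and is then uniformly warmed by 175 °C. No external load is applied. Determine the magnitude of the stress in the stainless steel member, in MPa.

The stainless steel has the larger α, so on heating it would change length more than the nickel alloy if both were free. The rigid plates force a common final length, so the stainless steel is put into compression and the nickel alloy into tension, with equal and opposite forces P (no external load).
Equating the net (thermal + elastic) strains gives |α₁ − α₂|·ΔT = P·[1/(A₁E₁) + 1/(A₂E₂)].
|α₁ − α₂|·ΔT = 4.8×10⁻⁶ × 175 = 0.00084.
1/(A₁E₁) + 1/(A₂E₂) = 1/(2475×202×10³) + 1/(2250×199×10³) = 4.234×10⁻⁹ N⁻¹.
So P = 0.00084 / 4.234×10⁻⁹ = 198.4 kN.
σ_{stainless steel} = P/A₂ = 198400/2250 = 88.18 MPa, compressive.

σ ≈ 88.2 MPa (compressive)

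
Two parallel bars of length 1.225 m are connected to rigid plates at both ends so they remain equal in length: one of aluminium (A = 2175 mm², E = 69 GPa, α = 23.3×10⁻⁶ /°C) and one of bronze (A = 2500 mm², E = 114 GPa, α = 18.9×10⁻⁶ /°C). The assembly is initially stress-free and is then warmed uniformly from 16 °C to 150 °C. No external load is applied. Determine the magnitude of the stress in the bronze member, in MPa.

The aluminium has the larger α, so on heating it would change length more than the bronze if both were free. The rigid plates force a common final length, so the aluminium is put into compression and the bronze into tension, with equal and opposite forces P (no external load).
Equating the net (thermal + elastic) strains gives |α₁ − α₂|·ΔT = P·[1/(A₁E₁) + 1/(A₂E₂)].
|α₁ − α₂|·ΔT = 4.4×10⁻⁶ × 134 = 0.0005896.
1/(A₁E₁) + 1/(A₂E₂) = 1/(2175×69×10³) + 1/(2500×114×10³) = 1.017×10⁻⁸ N⁻¹.
P = 0.0005896 / 1.017×10⁻⁸ = 57960 N = 57.96 kN.
σ_{bronze} = P/A₂ = 57960/2500 = 23.18 MPa, tensile.

σ ≈ 23.2 MPa (tensile)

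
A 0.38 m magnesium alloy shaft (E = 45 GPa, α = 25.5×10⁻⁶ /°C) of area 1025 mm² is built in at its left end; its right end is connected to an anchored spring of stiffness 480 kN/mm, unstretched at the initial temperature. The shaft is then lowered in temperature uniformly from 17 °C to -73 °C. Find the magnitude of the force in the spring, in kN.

The unrestrained thermal change is αΔT L = 25.5×10⁻⁶ × 90 × 380 = 0.8721 mm.
Let P be the tensile force in the spring. The shaft extends elastically by PL/(AE) and the spring stretches by P/k; together these equal δ_free.
P [ L/(AE) + 1/k ] = δ_free → P [ 380/(1025×45×10³) + 1/(480×10³) ] = 0.8721.
P = 0.8721 / 1.032×10⁻⁵ = 84490 N.

P ≈ 84.5 kN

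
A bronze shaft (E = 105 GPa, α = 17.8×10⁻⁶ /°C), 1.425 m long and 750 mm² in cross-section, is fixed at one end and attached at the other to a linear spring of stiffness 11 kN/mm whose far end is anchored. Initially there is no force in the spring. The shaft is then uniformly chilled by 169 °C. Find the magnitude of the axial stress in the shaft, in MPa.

The unrestrained thermal change is αΔT L = 17.8×10⁻⁶ × 169 × 1425 = 4.287 mm.
With a force P in the spring, the elastic change of the shaft is PL/(AE) and that of the spring is P/k; compatibility requires their sum to equal δ_free.
So P = δ_free / [L/(AE) + 1/k] = 4.287 / [ 1425/(750×105×10³) + 1/(11×10³) ].
P = 4.287 / 0.000109 = 39330 N.
σ = P/A = 39330/750 = 52.43 MPa.

σ ≈ 52.4 MPa (tensile)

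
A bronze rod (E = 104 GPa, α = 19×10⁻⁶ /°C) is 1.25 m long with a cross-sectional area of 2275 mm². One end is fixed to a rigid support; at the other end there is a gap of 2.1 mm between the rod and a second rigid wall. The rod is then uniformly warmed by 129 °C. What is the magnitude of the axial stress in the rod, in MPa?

If the wall were absent the rod would grow by αΔT L = 19×10⁻⁶ × 129 × 1250 = 3.064 mm.
This exceeds the 2.1 mm gap, so the wall pushes back. The portion of expansion that must be recovered elastically is δ_free − gap = 3.064 − 2.1 = 0.9637 mm.
That suppressed elongation corresponds to σ = E·Δ/L = 104×10³ × 0.9637/1250 = 80.18 MPa.

σ ≈ 80.2 MPa (compressive)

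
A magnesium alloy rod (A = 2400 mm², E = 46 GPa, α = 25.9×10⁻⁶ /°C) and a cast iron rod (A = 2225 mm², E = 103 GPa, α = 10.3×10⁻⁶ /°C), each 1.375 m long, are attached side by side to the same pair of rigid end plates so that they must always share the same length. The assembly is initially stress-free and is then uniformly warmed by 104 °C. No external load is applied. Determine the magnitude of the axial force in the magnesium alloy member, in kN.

P ≈ 121 kN (compressive in the magnesium alloy)

Both members must finish at the same length. With the larger α, the magnesium alloy tends to over-expand; the plates restrain it, putting the magnesium alloy in compression and the cast iron in tension. With no external load the two internal forces are equal and opposite, magnitude P.
Compatibility of the two members (thermal + elastic change equal): (α₁ − α₂)ΔT = P·[1/(A₁E₁) + 1/(A₂E₂)].
|α₁ − α₂|·ΔT = 15.6×10⁻⁶ × 104 = 0.001622.
1/(A₁E₁) + 1/(A₂E₂) = 1/(2400×46×10³) + 1/(2225×103×10³) = 1.342×10⁻⁸ N⁻¹.
So P = 0.001622 / 1.342×10⁻⁸ = 120.9 kN.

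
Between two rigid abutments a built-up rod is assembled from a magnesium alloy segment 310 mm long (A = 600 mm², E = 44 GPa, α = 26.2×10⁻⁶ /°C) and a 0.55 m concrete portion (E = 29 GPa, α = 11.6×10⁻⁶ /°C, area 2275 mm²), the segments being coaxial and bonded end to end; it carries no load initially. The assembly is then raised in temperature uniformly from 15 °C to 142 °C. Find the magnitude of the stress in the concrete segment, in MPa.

With the walls removed the bar would change length by δ_free = Σ αᵢΔT Lᵢ = 26.2×10⁻⁶×127×310 + 11.6×10⁻⁶×127×550 = 1.842 mm.
Since the ends are fixed, an axial force P builds up, equal in every segment, with P · Σ Lᵢ/(AᵢEᵢ) = δ_free.
The series flexibility is Σ Lᵢ/(AᵢEᵢ) = 310/(600×44×10³) + 550/(2275×29×10³) = 2.008×10⁻⁵ mm/N.
P = 1.842 / 2.008×10⁻⁵ = 91730 N = 91.73 kN, compressive.
σ_{concrete} = P / A = 91730 / 2275 = 40.32 MPa.

σ ≈ 40.3 MPa (compressive)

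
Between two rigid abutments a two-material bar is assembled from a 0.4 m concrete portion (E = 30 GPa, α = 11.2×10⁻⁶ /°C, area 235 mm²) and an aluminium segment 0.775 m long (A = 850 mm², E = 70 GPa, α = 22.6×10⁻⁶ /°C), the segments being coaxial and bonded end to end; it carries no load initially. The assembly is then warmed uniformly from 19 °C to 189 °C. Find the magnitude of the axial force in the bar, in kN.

With the walls removed the bar would change length by δ_free = Σ αᵢΔT Lᵢ = 11.2×10⁻⁶×170×400 + 22.6×10⁻⁶×170×775 = 3.739 mm.
The rigid supports impose zero overall length change; the single axial force P common to all segments must satisfy P Σ Lᵢ/(AᵢEᵢ) = δ_free.
Σ Lᵢ/(AᵢEᵢ) = 400/(235×30×10³) + 775/(850×70×10³) = 6.976×10⁻⁵ mm/N.
Hence P = δ_free / Σ(L/AE) = 3.739/6.976×10⁻⁵ = 53.6 kN (compressive).

P ≈ 53.6 kN (compressive)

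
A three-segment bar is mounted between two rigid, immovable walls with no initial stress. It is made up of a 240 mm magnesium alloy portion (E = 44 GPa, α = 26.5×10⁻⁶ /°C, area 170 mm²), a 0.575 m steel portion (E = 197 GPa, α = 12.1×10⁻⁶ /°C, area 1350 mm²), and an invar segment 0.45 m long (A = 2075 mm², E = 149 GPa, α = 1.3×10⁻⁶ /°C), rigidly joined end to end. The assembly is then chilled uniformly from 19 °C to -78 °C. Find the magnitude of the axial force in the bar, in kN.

Free thermal contraction of the whole bar: Σ αᵢΔT Lᵢ = 26.5×10⁻⁶×97×240 + 12.1×10⁻⁶×97×575 + 1.3×10⁻⁶×97×450 = 1.349 mm.
The walls prevent any net length change, so an axial force P (same in every segment) develops. Compatibility: P · Σ Lᵢ/(AᵢEᵢ) = δ_free.
The series flexibility is Σ Lᵢ/(AᵢEᵢ) = 240/(170×44×10³) + 575/(1350×197×10³) + 450/(2075×149×10³) = 3.57×10⁻⁵ mm/N.
Hence P = δ_free / Σ(L/AE) = 1.349/3.57×10⁻⁵ = 37.77 kN (tensile).

P ≈ 37.8 kN (tensile)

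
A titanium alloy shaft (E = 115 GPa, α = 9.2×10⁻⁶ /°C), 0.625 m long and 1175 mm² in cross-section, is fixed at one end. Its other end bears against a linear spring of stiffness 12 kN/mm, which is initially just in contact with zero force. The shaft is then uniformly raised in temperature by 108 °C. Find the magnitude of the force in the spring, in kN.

P ≈ 7.06 kN

If the spring were absent the shaft would lengthen by αΔT L = 9.2×10⁻⁶ × 108 × 625 = 0.621 mm.
Let P be the compressive force at the spring. The shaft shortens elastically by PL/(AE) and the spring compresses by P/k; together these equal δ_free.
So P = δ_free / [L/(AE) + 1/k] = 0.621 / [ 625/(1175×115×10³) + 1/(12×10³) ].
P = 0.621 / 8.796×10⁻⁵ = 7060 N.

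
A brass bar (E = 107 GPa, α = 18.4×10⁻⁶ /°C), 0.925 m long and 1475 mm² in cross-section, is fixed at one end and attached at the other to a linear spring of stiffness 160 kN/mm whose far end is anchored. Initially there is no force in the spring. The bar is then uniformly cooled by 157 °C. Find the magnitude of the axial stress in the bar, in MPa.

Free thermal contraction: δ_free = αΔT L = 18.4×10⁻⁶ × 157 × 925 = 2.672 mm.
Let P be the tensile force in the spring. The bar extends elastically by PL/(AE) and the spring stretches by P/k; together these equal δ_free.
P [ L/(AE) + 1/k ] = δ_free → P [ 925/(1475×107×10³) + 1/(160×10³) ] = 2.672.
P = 2.672 / 1.211×10⁻⁵ = 220600 N.
σ = P/A = 220600/1475 = 149.6 MPa.

σ ≈ 150 MPa (tensile)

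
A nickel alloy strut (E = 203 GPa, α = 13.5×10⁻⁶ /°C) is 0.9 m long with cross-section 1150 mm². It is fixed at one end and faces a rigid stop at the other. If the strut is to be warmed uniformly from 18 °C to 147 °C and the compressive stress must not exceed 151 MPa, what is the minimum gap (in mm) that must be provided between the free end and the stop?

Free expansion if unrestrained: δ_free = αΔT L = 13.5×10⁻⁶ × 129 × 900 = 1.567 mm.
At the allowable stress the elastic shortening the wall may impose is σL/E = 151 × 900 / (203×10³) = 0.6695 mm.
So the gap has to take up the difference, g_min = δ_free − σL/E = 1.567 − 0.6695 = 0.8979 mm.

g ≈ 0.898 mm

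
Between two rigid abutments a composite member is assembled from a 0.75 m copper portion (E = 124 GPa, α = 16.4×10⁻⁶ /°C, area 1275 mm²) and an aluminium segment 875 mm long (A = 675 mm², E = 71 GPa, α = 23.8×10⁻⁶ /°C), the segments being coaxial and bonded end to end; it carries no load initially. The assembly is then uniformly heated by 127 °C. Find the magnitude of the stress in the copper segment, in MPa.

σ ≈ 143 MPa (compressive)

With the walls removed the bar would change length by δ_free = Σ αᵢΔT Lᵢ = 16.4×10⁻⁶×127×750 + 23.8×10⁻⁶×127×875 = 4.207 mm.
Since the ends are fixed, an axial force P builds up, equal in every segment, with P · Σ Lᵢ/(AᵢEᵢ) = δ_free.
The series flexibility is Σ Lᵢ/(AᵢEᵢ) = 750/(1275×124×10³) + 875/(675×71×10³) = 2.3×10⁻⁵ mm/N.
P = 4.207 / 2.3×10⁻⁵ = 182900 N = 182.9 kN, compressive.
σ_{copper} = P / A = 182900 / 1275 = 143.4 MPa.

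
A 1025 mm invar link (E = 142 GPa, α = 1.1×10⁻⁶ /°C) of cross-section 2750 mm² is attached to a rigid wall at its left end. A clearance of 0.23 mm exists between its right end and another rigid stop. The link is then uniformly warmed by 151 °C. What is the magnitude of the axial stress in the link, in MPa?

Unrestrained expansion: δ_free = αΔT L = 1.1×10⁻⁶ × 151 × 1025 = 0.1703 mm.
Since δ_free = 0.17 mm is less than the 0.23 mm gap, the link never touches the wall. No axial force develops.

σ ≈ 0 MPa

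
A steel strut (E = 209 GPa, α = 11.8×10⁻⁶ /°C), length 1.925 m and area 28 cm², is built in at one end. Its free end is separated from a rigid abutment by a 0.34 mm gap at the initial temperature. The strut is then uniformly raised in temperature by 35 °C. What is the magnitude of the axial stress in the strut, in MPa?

σ ≈ 49.4 MPa (compressive)

If the wall were absent the strut would grow by αΔT L = 11.8×10⁻⁶ × 35 × 1925 = 0.795 mm.
This exceeds the 0.34 mm gap, so the wall pushes back. The portion of expansion that must be recovered elastically is δ_free − gap = 0.795 − 0.34 = 0.455 mm.
So σ = E(δ_free − g)/L = 209×10³ × 0.455/1925 = 49.4 MPa.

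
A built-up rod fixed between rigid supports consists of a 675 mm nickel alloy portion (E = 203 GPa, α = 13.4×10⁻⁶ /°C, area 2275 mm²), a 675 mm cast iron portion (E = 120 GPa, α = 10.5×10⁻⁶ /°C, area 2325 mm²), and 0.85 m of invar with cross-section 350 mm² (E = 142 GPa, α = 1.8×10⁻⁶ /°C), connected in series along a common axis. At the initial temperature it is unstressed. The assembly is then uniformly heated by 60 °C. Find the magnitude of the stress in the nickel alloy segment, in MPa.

Free thermal expansion of the whole bar: Σ αᵢΔT Lᵢ = 13.4×10⁻⁶×60×675 + 10.5×10⁻⁶×60×675 + 1.8×10⁻⁶×60×850 = 1.06 mm.
The rigid supports impose zero overall length change; the single axial force P common to all segments must satisfy P Σ Lᵢ/(AᵢEᵢ) = δ_free.
Σ Lᵢ/(AᵢEᵢ) = 675/(2275×203×10³) + 675/(2325×120×10³) + 850/(350×142×10³) = 2.098×10⁻⁵ mm/N.
P = 1.06 / 2.098×10⁻⁵ = 50500 N = 50.5 kN, compressive.
σ_{nickel alloy} = P / A = 50500 / 2275 = 22.2 MPa.

σ ≈ 22.2 MPa (compressive)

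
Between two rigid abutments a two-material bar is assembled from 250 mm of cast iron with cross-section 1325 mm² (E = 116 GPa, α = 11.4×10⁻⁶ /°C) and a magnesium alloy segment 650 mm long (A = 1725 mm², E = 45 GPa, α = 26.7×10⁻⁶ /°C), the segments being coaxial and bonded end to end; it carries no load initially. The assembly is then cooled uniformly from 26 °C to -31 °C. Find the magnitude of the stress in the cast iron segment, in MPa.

σ ≈ 86.9 MPa (tensile)

Free thermal contraction of the whole bar: Σ αᵢΔT Lᵢ = 11.4×10⁻⁶×57×250 + 26.7×10⁻⁶×57×650 = 1.152 mm.
Since the ends are fixed, an axial force P builds up, equal in every segment, with P · Σ Lᵢ/(AᵢEᵢ) = δ_free.
The series flexibility is Σ Lᵢ/(AᵢEᵢ) = 250/(1325×116×10³) + 650/(1725×45×10³) = 1×10⁻⁵ mm/N.
So P = 1.152 / 1×10⁻⁵ = 115.2 kN, tensile.
σ_{cast iron} = P / A = 115200 / 1325 = 86.92 MPa.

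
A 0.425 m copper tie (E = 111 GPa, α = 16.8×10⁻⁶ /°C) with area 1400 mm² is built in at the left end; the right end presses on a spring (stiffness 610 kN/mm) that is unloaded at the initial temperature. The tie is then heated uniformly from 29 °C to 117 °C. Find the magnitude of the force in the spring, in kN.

P ≈ 144 kN

The unrestrained thermal change is αΔT L = 16.8×10⁻⁶ × 88 × 425 = 0.6283 mm.
With a force P in the spring, the elastic change of the tie is PL/(AE) and that of the spring is P/k; compatibility requires their sum to equal δ_free.
So P = δ_free / [L/(AE) + 1/k] = 0.6283 / [ 425/(1400×111×10³) + 1/(610×10³) ].
P = 0.6283 / 4.374×10⁻⁶ = 143600 N.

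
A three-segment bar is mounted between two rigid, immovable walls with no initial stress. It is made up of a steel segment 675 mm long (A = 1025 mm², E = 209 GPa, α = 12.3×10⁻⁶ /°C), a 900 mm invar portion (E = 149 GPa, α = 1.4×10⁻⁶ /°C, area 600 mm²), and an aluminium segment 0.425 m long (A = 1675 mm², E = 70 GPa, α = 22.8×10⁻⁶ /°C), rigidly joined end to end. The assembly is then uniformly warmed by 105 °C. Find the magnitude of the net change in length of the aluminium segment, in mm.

With the walls removed the bar would change length by δ_free = Σ αᵢΔT Lᵢ = 12.3×10⁻⁶×105×675 + 1.4×10⁻⁶×105×900 + 22.8×10⁻⁶×105×425 = 2.022 mm.
The rigid supports impose zero overall length change; the single axial force P common to all segments must satisfy P Σ Lᵢ/(AᵢEᵢ) = δ_free.
Σ Lᵢ/(AᵢEᵢ) = 675/(1025×209×10³) + 900/(600×149×10³) + 425/(1675×70×10³) = 1.684×10⁻⁵ mm/N.
Hence P = δ_free / Σ(L/AE) = 2.022/1.684×10⁻⁵ = 120 kN (compressive).
For the aluminium segment, free thermal change = 22.8×10⁻⁶×105×425 = 1.017 mm and elastic change from P = 120000×425/(1675×70×10³) = 0.4351 mm; these oppose, so the net change is 0.582 mm (segment lengthens).

|ΔL| ≈ 0.582 mm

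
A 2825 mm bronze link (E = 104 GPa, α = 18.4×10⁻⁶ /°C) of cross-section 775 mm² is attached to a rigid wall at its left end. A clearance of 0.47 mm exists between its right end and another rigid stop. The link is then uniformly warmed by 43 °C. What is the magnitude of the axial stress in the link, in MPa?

Unrestrained expansion: δ_free = αΔT L = 18.4×10⁻⁶ × 43 × 2825 = 2.235 mm.
The gap closes (δ_free > 0.47 mm) and the wall then resists a further 2.235 − 0.47 = 1.765 mm of expansion.
Compatibility: PL/(AE) = 1.765 mm, so σ = P/A = E × (1.765/2825) = 64.98 MPa.

σ ≈ 65 MPa (compressive)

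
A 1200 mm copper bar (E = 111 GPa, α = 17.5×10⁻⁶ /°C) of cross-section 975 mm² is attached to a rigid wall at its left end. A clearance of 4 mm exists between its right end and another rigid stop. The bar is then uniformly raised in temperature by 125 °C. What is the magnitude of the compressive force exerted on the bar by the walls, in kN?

P ≈ 0 kN

If the wall were absent the bar would grow by αΔT L = 17.5×10⁻⁶ × 125 × 1200 = 2.625 mm.
This is smaller than the 4 mm clearance, so the bar expands freely without reaching the stop — the stress is zero.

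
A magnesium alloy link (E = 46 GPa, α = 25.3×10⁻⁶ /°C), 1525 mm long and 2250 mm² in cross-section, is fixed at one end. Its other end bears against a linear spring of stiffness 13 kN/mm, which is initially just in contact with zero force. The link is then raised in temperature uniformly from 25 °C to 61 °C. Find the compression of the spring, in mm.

The unrestrained thermal change is αΔT L = 25.3×10⁻⁶ × 36 × 1525 = 1.389 mm.
Let P be the compressive force at the spring. The link shortens elastically by PL/(AE) and the spring compresses by P/k; together these equal δ_free.
So P = δ_free / [L/(AE) + 1/k] = 1.389 / [ 1525/(2250×46×10³) + 1/(13×10³) ].
P = 1.389 / 9.166×10⁻⁵ = 15150 N.
Spring compression = P/k = 15150/(13×10³) = 1.166 mm.

δ ≈ 1.17 mm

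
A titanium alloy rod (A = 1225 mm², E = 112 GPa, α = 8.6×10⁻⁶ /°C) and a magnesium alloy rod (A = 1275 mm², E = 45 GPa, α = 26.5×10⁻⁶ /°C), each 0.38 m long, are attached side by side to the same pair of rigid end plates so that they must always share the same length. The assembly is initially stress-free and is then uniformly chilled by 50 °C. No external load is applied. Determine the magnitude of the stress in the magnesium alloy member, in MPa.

σ ≈ 28.4 MPa (tensile)

The magnesium alloy has the larger α, so on cooling it would change length more than the titanium alloy if both were free. The rigid plates force a common final length, so the magnesium alloy is put into tension and the titanium alloy into compression, with equal and opposite forces P (no external load).
Compatibility of the two members (thermal + elastic change equal): (α₁ − α₂)ΔT = P·[1/(A₁E₁) + 1/(A₂E₂)].
|α₁ − α₂|·ΔT = 17.9×10⁻⁶ × 50 = 0.000895.
1/(A₁E₁) + 1/(A₂E₂) = 1/(1225×112×10³) + 1/(1275×45×10³) = 2.472×10⁻⁸ N⁻¹.
So P = 0.000895 / 2.472×10⁻⁸ = 36.21 kN.
σ_{magnesium alloy} = P/A₂ = 36210/1275 = 28.4 MPa, tensile.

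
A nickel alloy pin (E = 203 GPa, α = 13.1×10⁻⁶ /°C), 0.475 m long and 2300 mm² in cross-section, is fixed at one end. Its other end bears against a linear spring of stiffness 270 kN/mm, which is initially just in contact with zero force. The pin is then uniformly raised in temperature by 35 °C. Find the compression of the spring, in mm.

Free thermal expansion: δ_free = αΔT L = 13.1×10⁻⁶ × 35 × 475 = 0.2178 mm.
With a force P in the spring, the elastic change of the pin is PL/(AE) and that of the spring is P/k; compatibility requires their sum to equal δ_free.
P [ L/(AE) + 1/k ] = δ_free → P [ 475/(2300×203×10³) + 1/(270×10³) ] = 0.2178.
P = 0.2178 / 4.721×10⁻⁶ = 46130 N.
Spring compression = P/k = 46130/(270×10³) = 0.1709 mm.

δ ≈ 0.171 mm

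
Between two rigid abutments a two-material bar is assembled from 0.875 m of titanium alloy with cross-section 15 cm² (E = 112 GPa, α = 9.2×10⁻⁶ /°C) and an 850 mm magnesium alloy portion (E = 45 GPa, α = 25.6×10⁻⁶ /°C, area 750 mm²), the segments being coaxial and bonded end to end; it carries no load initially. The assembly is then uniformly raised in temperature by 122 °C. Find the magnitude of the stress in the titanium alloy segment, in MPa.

σ ≈ 79.8 MPa (compressive)

If the supports were absent, the total length change would be Σ αᵢΔT Lᵢ = 9.2×10⁻⁶×122×875 + 25.6×10⁻⁶×122×850 = 3.637 mm.
The walls prevent any net length change, so an axial force P (same in every segment) develops. Compatibility: P · Σ Lᵢ/(AᵢEᵢ) = δ_free.
Σ Lᵢ/(AᵢEᵢ) = 875/(1500×112×10³) + 850/(750×45×10³) = 3.039×10⁻⁵ mm/N.
Hence P = δ_free / Σ(L/AE) = 3.637/3.039×10⁻⁵ = 119.7 kN (compressive).
σ_{titanium alloy} = P / A = 119700 / 1500 = 79.77 MPa.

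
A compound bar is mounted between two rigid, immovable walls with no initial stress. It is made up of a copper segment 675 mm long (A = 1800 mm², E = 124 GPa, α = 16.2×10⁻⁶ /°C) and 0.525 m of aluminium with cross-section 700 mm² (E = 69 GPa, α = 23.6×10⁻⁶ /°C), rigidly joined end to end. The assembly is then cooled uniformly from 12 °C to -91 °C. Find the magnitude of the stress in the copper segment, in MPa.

If the supports were absent, the total length change would be Σ αᵢΔT Lᵢ = 16.2×10⁻⁶×103×675 + 23.6×10⁻⁶×103×525 = 2.402 mm.
The walls prevent any net length change, so an axial force P (same in every segment) develops. Compatibility: P · Σ Lᵢ/(AᵢEᵢ) = δ_free.
The series flexibility is Σ Lᵢ/(AᵢEᵢ) = 675/(1800×124×10³) + 525/(700×69×10³) = 1.389×10⁻⁵ mm/N.
So P = 2.402 / 1.389×10⁻⁵ = 172.9 kN, tensile.
σ_{copper} = P / A = 172900 / 1800 = 96.07 MPa.

σ ≈ 96.1 MPa (tensile)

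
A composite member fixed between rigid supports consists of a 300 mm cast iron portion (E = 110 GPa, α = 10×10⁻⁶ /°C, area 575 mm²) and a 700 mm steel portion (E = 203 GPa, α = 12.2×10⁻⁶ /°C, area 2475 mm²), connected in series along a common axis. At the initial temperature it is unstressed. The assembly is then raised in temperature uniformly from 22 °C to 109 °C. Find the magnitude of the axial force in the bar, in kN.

With the walls removed the bar would change length by δ_free = Σ αᵢΔT Lᵢ = 10×10⁻⁶×87×300 + 12.2×10⁻⁶×87×700 = 1.004 mm.
Since the ends are fixed, an axial force P builds up, equal in every segment, with P · Σ Lᵢ/(AᵢEᵢ) = δ_free.
Σ Lᵢ/(AᵢEᵢ) = 300/(575×110×10³) + 700/(2475×203×10³) = 6.136×10⁻⁶ mm/N.
Hence P = δ_free / Σ(L/AE) = 1.004/6.136×10⁻⁶ = 163.6 kN (compressive).

P ≈ 164 kN (compressive)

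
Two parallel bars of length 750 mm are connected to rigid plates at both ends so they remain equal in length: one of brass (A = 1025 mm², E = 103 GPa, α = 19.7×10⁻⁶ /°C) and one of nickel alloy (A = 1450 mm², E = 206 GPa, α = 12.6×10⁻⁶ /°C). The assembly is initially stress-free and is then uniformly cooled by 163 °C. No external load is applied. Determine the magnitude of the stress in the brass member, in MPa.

σ ≈ 88.1 MPa (tensile)

Equilibrium of a rigid end plate with no external load gives equal and opposite internal forces ±P in the two members. Since α_{brass} > α_{nickel alloy}, cooling drives the brass into tension and the nickel alloy into compression.
Setting the final lengths equal and cancelling L: (α₁ − α₂)ΔT = P/(A₁E₁) + P/(A₂E₂).
|α₁ − α₂|·ΔT = 7.1×10⁻⁶ × 163 = 0.001157.
1/(A₁E₁) + 1/(A₂E₂) = 1/(1025×103×10³) + 1/(1450×206×10³) = 1.282×10⁻⁸ N⁻¹.
P = 0.001157 / 1.282×10⁻⁸ = 90270 N = 90.27 kN.
σ_{brass} = P/A₁ = 90270/1025 = 88.07 MPa, tensile.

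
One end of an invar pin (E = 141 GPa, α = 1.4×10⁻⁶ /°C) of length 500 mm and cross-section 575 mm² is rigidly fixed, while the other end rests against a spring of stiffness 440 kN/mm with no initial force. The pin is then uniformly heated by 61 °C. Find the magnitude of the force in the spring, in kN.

P ≈ 5.06 kN

If the spring were absent the pin would lengthen by αΔT L = 1.4×10⁻⁶ × 61 × 500 = 0.0427 mm.
Let P be the compressive force at the spring. The pin shortens elastically by PL/(AE) and the spring compresses by P/k; together these equal δ_free.
P [ L/(AE) + 1/k ] = δ_free → P [ 500/(575×141×10³) + 1/(440×10³) ] = 0.0427.
P = 0.0427 / 8.44×10⁻⁶ = 5059 N.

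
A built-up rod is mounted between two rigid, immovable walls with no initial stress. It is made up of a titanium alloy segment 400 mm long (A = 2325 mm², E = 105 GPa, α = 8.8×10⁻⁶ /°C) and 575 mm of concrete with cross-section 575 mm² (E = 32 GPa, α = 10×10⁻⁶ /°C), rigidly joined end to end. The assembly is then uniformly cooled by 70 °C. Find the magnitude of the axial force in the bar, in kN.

If the supports were absent, the total length change would be Σ αᵢΔT Lᵢ = 8.8×10⁻⁶×70×400 + 10×10⁻⁶×70×575 = 0.6489 mm.
The rigid supports impose zero overall length change; the single axial force P common to all segments must satisfy P Σ Lᵢ/(AᵢEᵢ) = δ_free.
Σ Lᵢ/(AᵢEᵢ) = 400/(2325×105×10³) + 575/(575×32×10³) = 3.289×10⁻⁵ mm/N.
P = 0.6489 / 3.289×10⁻⁵ = 19730 N = 19.73 kN, tensile.

P ≈ 19.7 kN (tensile)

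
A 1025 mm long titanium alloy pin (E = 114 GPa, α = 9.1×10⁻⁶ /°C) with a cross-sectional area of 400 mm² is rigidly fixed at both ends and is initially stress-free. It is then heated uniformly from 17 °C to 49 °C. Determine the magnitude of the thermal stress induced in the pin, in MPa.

σ ≈ 33.2 MPa (compressive)

The supports are rigid, so the total axial strain is zero. The restrained thermal strain is ε = αΔT = 9.1×10⁻⁶ × 32 = 291.2×10⁻⁶.
σ = EαΔT = 114×10³ × 9.1×10⁻⁶ × 32 = 33.2 MPa (compressive; the pin is trying to expand).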